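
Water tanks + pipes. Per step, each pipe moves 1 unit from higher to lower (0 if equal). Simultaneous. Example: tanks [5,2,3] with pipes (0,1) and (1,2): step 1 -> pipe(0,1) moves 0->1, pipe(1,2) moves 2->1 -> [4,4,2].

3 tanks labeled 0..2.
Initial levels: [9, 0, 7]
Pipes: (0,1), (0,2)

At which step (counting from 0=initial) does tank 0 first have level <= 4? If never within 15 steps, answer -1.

Step 1: flows [0->1,0->2] -> levels [7 1 8]
Step 2: flows [0->1,2->0] -> levels [7 2 7]
Step 3: flows [0->1,0=2] -> levels [6 3 7]
Step 4: flows [0->1,2->0] -> levels [6 4 6]
Step 5: flows [0->1,0=2] -> levels [5 5 6]
Step 6: flows [0=1,2->0] -> levels [6 5 5]
Step 7: flows [0->1,0->2] -> levels [4 6 6]
Tank 0 first reaches <=4 at step 7

Answer: 7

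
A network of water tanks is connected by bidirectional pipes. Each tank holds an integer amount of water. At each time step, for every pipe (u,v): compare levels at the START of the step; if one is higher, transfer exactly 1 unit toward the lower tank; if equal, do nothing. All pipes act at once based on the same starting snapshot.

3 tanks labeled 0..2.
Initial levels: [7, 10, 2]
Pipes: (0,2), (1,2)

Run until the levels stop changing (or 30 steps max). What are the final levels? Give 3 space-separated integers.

Answer: 6 6 7

Derivation:
Step 1: flows [0->2,1->2] -> levels [6 9 4]
Step 2: flows [0->2,1->2] -> levels [5 8 6]
Step 3: flows [2->0,1->2] -> levels [6 7 6]
Step 4: flows [0=2,1->2] -> levels [6 6 7]
Step 5: flows [2->0,2->1] -> levels [7 7 5]
Step 6: flows [0->2,1->2] -> levels [6 6 7]
  -> period-2 cycle: step 6 state = step 4 state; never stabilizes
  -> state at step 30: (30-4) mod 2 = 0, same as step 4 -> [6 6 7]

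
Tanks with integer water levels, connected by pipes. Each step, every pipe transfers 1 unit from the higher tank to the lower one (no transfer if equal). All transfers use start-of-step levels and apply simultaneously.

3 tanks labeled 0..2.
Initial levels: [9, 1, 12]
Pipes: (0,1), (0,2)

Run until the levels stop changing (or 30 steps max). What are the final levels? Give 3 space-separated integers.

Step 1: flows [0->1,2->0] -> levels [9 2 11]
Step 2: flows [0->1,2->0] -> levels [9 3 10]
Step 3: flows [0->1,2->0] -> levels [9 4 9]
Step 4: flows [0->1,0=2] -> levels [8 5 9]
Step 5: flows [0->1,2->0] -> levels [8 6 8]
Step 6: flows [0->1,0=2] -> levels [7 7 8]
Step 7: flows [0=1,2->0] -> levels [8 7 7]
Step 8: flows [0->1,0->2] -> levels [6 8 8]
Step 9: flows [1->0,2->0] -> levels [8 7 7]
  -> period-2 cycle: step 9 state = step 7 state; never stabilizes
  -> state at step 30: (30-7) mod 2 = 1, same as step 8 -> [6 8 8]

Answer: 6 8 8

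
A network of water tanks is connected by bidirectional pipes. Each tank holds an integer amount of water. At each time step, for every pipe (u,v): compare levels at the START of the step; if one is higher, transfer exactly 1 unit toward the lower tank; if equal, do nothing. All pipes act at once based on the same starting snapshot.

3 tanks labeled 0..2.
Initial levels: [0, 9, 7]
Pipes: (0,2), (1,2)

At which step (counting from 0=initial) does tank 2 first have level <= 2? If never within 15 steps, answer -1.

Step 1: flows [2->0,1->2] -> levels [1 8 7]
Step 2: flows [2->0,1->2] -> levels [2 7 7]
Step 3: flows [2->0,1=2] -> levels [3 7 6]
Step 4: flows [2->0,1->2] -> levels [4 6 6]
Step 5: flows [2->0,1=2] -> levels [5 6 5]
Step 6: flows [0=2,1->2] -> levels [5 5 6]
Step 7: flows [2->0,2->1] -> levels [6 6 4]
Step 8: flows [0->2,1->2] -> levels [5 5 6]
  -> period-2 cycle (repeats step 6); tank 2 never drops to <=2
Tank 2 never reaches <=2 within 15 steps

Answer: -1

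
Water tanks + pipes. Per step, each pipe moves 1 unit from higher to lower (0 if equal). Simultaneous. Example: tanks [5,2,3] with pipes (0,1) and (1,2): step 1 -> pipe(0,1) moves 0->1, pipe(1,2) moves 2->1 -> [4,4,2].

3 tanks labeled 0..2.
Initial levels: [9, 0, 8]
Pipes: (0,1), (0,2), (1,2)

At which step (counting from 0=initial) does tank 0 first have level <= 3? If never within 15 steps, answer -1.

Step 1: flows [0->1,0->2,2->1] -> levels [7 2 8]
Step 2: flows [0->1,2->0,2->1] -> levels [7 4 6]
Step 3: flows [0->1,0->2,2->1] -> levels [5 6 6]
Step 4: flows [1->0,2->0,1=2] -> levels [7 5 5]
Step 5: flows [0->1,0->2,1=2] -> levels [5 6 6]
  -> period-2 cycle (repeats step 3); tank 0 never drops to <=3
Tank 0 never reaches <=3 within 15 steps

Answer: -1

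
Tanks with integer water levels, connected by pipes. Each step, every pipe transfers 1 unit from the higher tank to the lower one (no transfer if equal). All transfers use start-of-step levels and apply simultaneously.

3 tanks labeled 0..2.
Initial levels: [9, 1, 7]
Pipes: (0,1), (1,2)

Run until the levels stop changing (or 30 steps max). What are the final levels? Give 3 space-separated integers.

Answer: 6 5 6

Derivation:
Step 1: flows [0->1,2->1] -> levels [8 3 6]
Step 2: flows [0->1,2->1] -> levels [7 5 5]
Step 3: flows [0->1,1=2] -> levels [6 6 5]
Step 4: flows [0=1,1->2] -> levels [6 5 6]
Step 5: flows [0->1,2->1] -> levels [5 7 5]
Step 6: flows [1->0,1->2] -> levels [6 5 6]
  -> period-2 cycle: step 6 state = step 4 state; never stabilizes
  -> state at step 30: (30-4) mod 2 = 0, same as step 4 -> [6 5 6]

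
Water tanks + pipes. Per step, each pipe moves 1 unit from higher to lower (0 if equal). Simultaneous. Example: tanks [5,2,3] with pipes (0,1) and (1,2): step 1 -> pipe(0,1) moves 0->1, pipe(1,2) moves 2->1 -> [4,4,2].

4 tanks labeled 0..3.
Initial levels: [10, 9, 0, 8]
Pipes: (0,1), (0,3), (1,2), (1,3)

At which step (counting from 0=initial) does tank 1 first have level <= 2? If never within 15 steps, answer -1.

Answer: -1

Derivation:
Step 1: flows [0->1,0->3,1->2,1->3] -> levels [8 8 1 10]
Step 2: flows [0=1,3->0,1->2,3->1] -> levels [9 8 2 8]
Step 3: flows [0->1,0->3,1->2,1=3] -> levels [7 8 3 9]
Step 4: flows [1->0,3->0,1->2,3->1] -> levels [9 7 4 7]
Step 5: flows [0->1,0->3,1->2,1=3] -> levels [7 7 5 8]
Step 6: flows [0=1,3->0,1->2,3->1] -> levels [8 7 6 6]
Step 7: flows [0->1,0->3,1->2,1->3] -> levels [6 6 7 8]
Step 8: flows [0=1,3->0,2->1,3->1] -> levels [7 8 6 6]
Step 9: flows [1->0,0->3,1->2,1->3] -> levels [7 5 7 8]
Step 10: flows [0->1,3->0,2->1,3->1] -> levels [7 8 6 6]
  -> period-2 cycle (repeats step 8); tank 1 never drops to <=2
Tank 1 never reaches <=2 within 15 steps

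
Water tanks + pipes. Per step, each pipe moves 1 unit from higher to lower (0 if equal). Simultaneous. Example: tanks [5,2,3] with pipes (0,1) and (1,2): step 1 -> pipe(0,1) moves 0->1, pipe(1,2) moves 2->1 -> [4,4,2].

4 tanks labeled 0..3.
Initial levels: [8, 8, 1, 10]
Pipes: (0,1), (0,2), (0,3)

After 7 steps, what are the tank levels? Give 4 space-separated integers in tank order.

Answer: 5 8 6 8

Derivation:
Step 1: flows [0=1,0->2,3->0] -> levels [8 8 2 9]
Step 2: flows [0=1,0->2,3->0] -> levels [8 8 3 8]
Step 3: flows [0=1,0->2,0=3] -> levels [7 8 4 8]
Step 4: flows [1->0,0->2,3->0] -> levels [8 7 5 7]
Step 5: flows [0->1,0->2,0->3] -> levels [5 8 6 8]
Step 6: flows [1->0,2->0,3->0] -> levels [8 7 5 7]
  -> period-2 cycle: step 6 state = step 4 state
  -> state at step 7: (7-4) mod 2 = 1, same as step 5 -> [5 8 6 8]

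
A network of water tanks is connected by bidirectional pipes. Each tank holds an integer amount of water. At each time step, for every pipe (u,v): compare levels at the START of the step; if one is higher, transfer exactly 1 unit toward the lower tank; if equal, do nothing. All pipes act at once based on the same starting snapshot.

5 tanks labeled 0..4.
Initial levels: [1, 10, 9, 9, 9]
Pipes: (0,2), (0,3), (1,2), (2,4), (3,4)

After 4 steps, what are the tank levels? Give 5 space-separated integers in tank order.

Answer: 8 8 7 8 7

Derivation:
Step 1: flows [2->0,3->0,1->2,2=4,3=4] -> levels [3 9 9 8 9]
Step 2: flows [2->0,3->0,1=2,2=4,4->3] -> levels [5 9 8 8 8]
Step 3: flows [2->0,3->0,1->2,2=4,3=4] -> levels [7 8 8 7 8]
Step 4: flows [2->0,0=3,1=2,2=4,4->3] -> levels [8 8 7 8 7]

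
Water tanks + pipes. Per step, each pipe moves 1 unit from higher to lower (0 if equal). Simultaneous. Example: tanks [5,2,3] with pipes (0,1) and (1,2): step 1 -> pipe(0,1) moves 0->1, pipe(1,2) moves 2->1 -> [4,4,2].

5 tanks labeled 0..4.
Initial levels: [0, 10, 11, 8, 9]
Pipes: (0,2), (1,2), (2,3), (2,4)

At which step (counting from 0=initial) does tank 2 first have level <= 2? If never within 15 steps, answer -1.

Step 1: flows [2->0,2->1,2->3,2->4] -> levels [1 11 7 9 10]
Step 2: flows [2->0,1->2,3->2,4->2] -> levels [2 10 9 8 9]
Step 3: flows [2->0,1->2,2->3,2=4] -> levels [3 9 8 9 9]
Step 4: flows [2->0,1->2,3->2,4->2] -> levels [4 8 10 8 8]
Step 5: flows [2->0,2->1,2->3,2->4] -> levels [5 9 6 9 9]
Step 6: flows [2->0,1->2,3->2,4->2] -> levels [6 8 8 8 8]
Step 7: flows [2->0,1=2,2=3,2=4] -> levels [7 8 7 8 8]
Step 8: flows [0=2,1->2,3->2,4->2] -> levels [7 7 10 7 7]
Step 9: flows [2->0,2->1,2->3,2->4] -> levels [8 8 6 8 8]
Step 10: flows [0->2,1->2,3->2,4->2] -> levels [7 7 10 7 7]
  -> period-2 cycle (repeats step 8); tank 2 never drops to <=2
Tank 2 never reaches <=2 within 15 steps

Answer: -1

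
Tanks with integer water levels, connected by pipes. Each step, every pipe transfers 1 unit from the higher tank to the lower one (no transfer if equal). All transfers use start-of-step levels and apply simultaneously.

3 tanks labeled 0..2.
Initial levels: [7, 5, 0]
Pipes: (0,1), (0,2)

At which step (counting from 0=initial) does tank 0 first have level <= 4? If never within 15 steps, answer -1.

Answer: 3

Derivation:
Step 1: flows [0->1,0->2] -> levels [5 6 1]
Step 2: flows [1->0,0->2] -> levels [5 5 2]
Step 3: flows [0=1,0->2] -> levels [4 5 3]
Tank 0 first reaches <=4 at step 3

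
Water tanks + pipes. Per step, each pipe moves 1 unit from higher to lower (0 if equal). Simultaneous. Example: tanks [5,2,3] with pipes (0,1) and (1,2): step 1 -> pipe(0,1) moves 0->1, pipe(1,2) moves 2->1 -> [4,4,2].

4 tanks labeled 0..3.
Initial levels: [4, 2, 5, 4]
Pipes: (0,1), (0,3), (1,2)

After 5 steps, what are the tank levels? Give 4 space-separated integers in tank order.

Answer: 3 5 3 4

Derivation:
Step 1: flows [0->1,0=3,2->1] -> levels [3 4 4 4]
Step 2: flows [1->0,3->0,1=2] -> levels [5 3 4 3]
Step 3: flows [0->1,0->3,2->1] -> levels [3 5 3 4]
Step 4: flows [1->0,3->0,1->2] -> levels [5 3 4 3]
  -> period-2 cycle: step 4 state = step 2 state
  -> state at step 5: (5-2) mod 2 = 1, same as step 3 -> [3 5 3 4]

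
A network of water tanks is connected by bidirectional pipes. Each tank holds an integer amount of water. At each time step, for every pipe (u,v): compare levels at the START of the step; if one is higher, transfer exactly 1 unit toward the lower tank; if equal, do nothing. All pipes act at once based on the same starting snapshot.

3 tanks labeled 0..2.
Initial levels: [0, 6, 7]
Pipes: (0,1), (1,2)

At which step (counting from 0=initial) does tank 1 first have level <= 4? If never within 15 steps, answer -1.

Answer: 4

Derivation:
Step 1: flows [1->0,2->1] -> levels [1 6 6]
Step 2: flows [1->0,1=2] -> levels [2 5 6]
Step 3: flows [1->0,2->1] -> levels [3 5 5]
Step 4: flows [1->0,1=2] -> levels [4 4 5]
Tank 1 first reaches <=4 at step 4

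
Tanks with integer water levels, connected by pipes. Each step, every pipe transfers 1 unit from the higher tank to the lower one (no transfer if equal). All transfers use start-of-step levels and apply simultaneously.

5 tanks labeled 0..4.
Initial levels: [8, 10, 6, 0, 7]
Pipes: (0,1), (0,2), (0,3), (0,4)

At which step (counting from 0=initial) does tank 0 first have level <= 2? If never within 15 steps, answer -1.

Step 1: flows [1->0,0->2,0->3,0->4] -> levels [6 9 7 1 8]
Step 2: flows [1->0,2->0,0->3,4->0] -> levels [8 8 6 2 7]
Step 3: flows [0=1,0->2,0->3,0->4] -> levels [5 8 7 3 8]
Step 4: flows [1->0,2->0,0->3,4->0] -> levels [7 7 6 4 7]
Step 5: flows [0=1,0->2,0->3,0=4] -> levels [5 7 7 5 7]
Step 6: flows [1->0,2->0,0=3,4->0] -> levels [8 6 6 5 6]
Step 7: flows [0->1,0->2,0->3,0->4] -> levels [4 7 7 6 7]
Step 8: flows [1->0,2->0,3->0,4->0] -> levels [8 6 6 5 6]
  -> period-2 cycle (repeats step 6); tank 0 never drops to <=2
Tank 0 never reaches <=2 within 15 steps

Answer: -1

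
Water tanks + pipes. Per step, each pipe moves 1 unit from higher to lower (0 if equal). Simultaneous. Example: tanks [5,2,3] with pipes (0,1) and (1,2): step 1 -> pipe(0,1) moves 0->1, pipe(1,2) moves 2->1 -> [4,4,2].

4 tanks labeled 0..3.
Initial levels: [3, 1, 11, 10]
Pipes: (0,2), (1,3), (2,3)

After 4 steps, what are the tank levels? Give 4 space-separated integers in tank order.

Answer: 7 5 7 6

Derivation:
Step 1: flows [2->0,3->1,2->3] -> levels [4 2 9 10]
Step 2: flows [2->0,3->1,3->2] -> levels [5 3 9 8]
Step 3: flows [2->0,3->1,2->3] -> levels [6 4 7 8]
Step 4: flows [2->0,3->1,3->2] -> levels [7 5 7 6]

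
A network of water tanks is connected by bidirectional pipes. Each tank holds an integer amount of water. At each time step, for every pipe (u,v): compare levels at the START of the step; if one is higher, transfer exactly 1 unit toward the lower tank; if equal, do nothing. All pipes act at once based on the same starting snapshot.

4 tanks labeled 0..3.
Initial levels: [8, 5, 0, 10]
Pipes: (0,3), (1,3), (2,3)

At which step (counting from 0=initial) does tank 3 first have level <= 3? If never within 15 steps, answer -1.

Step 1: flows [3->0,3->1,3->2] -> levels [9 6 1 7]
Step 2: flows [0->3,3->1,3->2] -> levels [8 7 2 6]
Step 3: flows [0->3,1->3,3->2] -> levels [7 6 3 7]
Step 4: flows [0=3,3->1,3->2] -> levels [7 7 4 5]
Step 5: flows [0->3,1->3,3->2] -> levels [6 6 5 6]
Step 6: flows [0=3,1=3,3->2] -> levels [6 6 6 5]
Step 7: flows [0->3,1->3,2->3] -> levels [5 5 5 8]
Step 8: flows [3->0,3->1,3->2] -> levels [6 6 6 5]
  -> period-2 cycle (repeats step 6); tank 3 never drops to <=3
Tank 3 never reaches <=3 within 15 steps

Answer: -1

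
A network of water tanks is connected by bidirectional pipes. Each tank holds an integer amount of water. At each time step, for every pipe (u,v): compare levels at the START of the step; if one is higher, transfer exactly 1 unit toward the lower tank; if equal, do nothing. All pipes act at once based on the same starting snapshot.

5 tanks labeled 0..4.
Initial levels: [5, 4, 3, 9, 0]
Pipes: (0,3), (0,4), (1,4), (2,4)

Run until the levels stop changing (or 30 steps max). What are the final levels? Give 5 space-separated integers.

Answer: 6 4 4 4 3

Derivation:
Step 1: flows [3->0,0->4,1->4,2->4] -> levels [5 3 2 8 3]
Step 2: flows [3->0,0->4,1=4,4->2] -> levels [5 3 3 7 3]
Step 3: flows [3->0,0->4,1=4,2=4] -> levels [5 3 3 6 4]
Step 4: flows [3->0,0->4,4->1,4->2] -> levels [5 4 4 5 3]
Step 5: flows [0=3,0->4,1->4,2->4] -> levels [4 3 3 5 6]
Step 6: flows [3->0,4->0,4->1,4->2] -> levels [6 4 4 4 3]
Step 7: flows [0->3,0->4,1->4,2->4] -> levels [4 3 3 5 6]
  -> period-2 cycle: step 7 state = step 5 state; never stabilizes
  -> state at step 30: (30-5) mod 2 = 1, same as step 6 -> [6 4 4 4 3]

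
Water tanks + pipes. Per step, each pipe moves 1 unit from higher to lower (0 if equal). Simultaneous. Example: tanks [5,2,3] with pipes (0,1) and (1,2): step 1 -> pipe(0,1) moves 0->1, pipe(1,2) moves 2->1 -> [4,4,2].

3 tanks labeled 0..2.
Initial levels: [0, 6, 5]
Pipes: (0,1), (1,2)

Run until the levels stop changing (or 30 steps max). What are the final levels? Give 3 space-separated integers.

Step 1: flows [1->0,1->2] -> levels [1 4 6]
Step 2: flows [1->0,2->1] -> levels [2 4 5]
Step 3: flows [1->0,2->1] -> levels [3 4 4]
Step 4: flows [1->0,1=2] -> levels [4 3 4]
Step 5: flows [0->1,2->1] -> levels [3 5 3]
Step 6: flows [1->0,1->2] -> levels [4 3 4]
  -> period-2 cycle: step 6 state = step 4 state; never stabilizes
  -> state at step 30: (30-4) mod 2 = 0, same as step 4 -> [4 3 4]

Answer: 4 3 4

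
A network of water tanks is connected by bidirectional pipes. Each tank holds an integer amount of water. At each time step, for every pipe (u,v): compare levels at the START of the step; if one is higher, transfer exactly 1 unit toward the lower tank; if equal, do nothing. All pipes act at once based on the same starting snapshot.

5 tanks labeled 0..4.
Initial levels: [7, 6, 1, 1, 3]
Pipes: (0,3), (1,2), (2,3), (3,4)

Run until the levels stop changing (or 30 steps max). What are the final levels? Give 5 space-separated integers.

Step 1: flows [0->3,1->2,2=3,4->3] -> levels [6 5 2 3 2]
Step 2: flows [0->3,1->2,3->2,3->4] -> levels [5 4 4 2 3]
Step 3: flows [0->3,1=2,2->3,4->3] -> levels [4 4 3 5 2]
Step 4: flows [3->0,1->2,3->2,3->4] -> levels [5 3 5 2 3]
Step 5: flows [0->3,2->1,2->3,4->3] -> levels [4 4 3 5 2]
  -> period-2 cycle: step 5 state = step 3 state; never stabilizes
  -> state at step 30: (30-3) mod 2 = 1, same as step 4 -> [5 3 5 2 3]

Answer: 5 3 5 2 3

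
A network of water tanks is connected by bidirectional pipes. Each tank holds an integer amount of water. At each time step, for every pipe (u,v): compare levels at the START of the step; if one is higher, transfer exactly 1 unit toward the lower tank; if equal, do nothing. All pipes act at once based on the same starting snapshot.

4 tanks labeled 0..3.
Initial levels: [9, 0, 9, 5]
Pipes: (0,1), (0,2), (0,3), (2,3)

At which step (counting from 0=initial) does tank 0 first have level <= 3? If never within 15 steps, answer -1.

Step 1: flows [0->1,0=2,0->3,2->3] -> levels [7 1 8 7]
Step 2: flows [0->1,2->0,0=3,2->3] -> levels [7 2 6 8]
Step 3: flows [0->1,0->2,3->0,3->2] -> levels [6 3 8 6]
Step 4: flows [0->1,2->0,0=3,2->3] -> levels [6 4 6 7]
Step 5: flows [0->1,0=2,3->0,3->2] -> levels [6 5 7 5]
Step 6: flows [0->1,2->0,0->3,2->3] -> levels [5 6 5 7]
Step 7: flows [1->0,0=2,3->0,3->2] -> levels [7 5 6 5]
Step 8: flows [0->1,0->2,0->3,2->3] -> levels [4 6 6 7]
Step 9: flows [1->0,2->0,3->0,3->2] -> levels [7 5 6 5]
  -> period-2 cycle (repeats step 7); tank 0 never drops to <=3
Tank 0 never reaches <=3 within 15 steps

Answer: -1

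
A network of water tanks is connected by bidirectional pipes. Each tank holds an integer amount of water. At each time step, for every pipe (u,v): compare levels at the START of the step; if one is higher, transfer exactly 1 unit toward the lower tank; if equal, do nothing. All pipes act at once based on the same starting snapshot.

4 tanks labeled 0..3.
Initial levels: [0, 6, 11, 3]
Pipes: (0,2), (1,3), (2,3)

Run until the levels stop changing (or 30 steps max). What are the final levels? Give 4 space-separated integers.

Answer: 4 6 6 4

Derivation:
Step 1: flows [2->0,1->3,2->3] -> levels [1 5 9 5]
Step 2: flows [2->0,1=3,2->3] -> levels [2 5 7 6]
Step 3: flows [2->0,3->1,2->3] -> levels [3 6 5 6]
Step 4: flows [2->0,1=3,3->2] -> levels [4 6 5 5]
Step 5: flows [2->0,1->3,2=3] -> levels [5 5 4 6]
Step 6: flows [0->2,3->1,3->2] -> levels [4 6 6 4]
Step 7: flows [2->0,1->3,2->3] -> levels [5 5 4 6]
  -> period-2 cycle: step 7 state = step 5 state; never stabilizes
  -> state at step 30: (30-5) mod 2 = 1, same as step 6 -> [4 6 6 4]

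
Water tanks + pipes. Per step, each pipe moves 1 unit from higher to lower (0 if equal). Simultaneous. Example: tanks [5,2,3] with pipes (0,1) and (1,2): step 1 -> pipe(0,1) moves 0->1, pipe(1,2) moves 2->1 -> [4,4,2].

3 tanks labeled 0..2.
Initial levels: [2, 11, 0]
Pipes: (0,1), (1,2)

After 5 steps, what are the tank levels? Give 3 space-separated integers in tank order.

Step 1: flows [1->0,1->2] -> levels [3 9 1]
Step 2: flows [1->0,1->2] -> levels [4 7 2]
Step 3: flows [1->0,1->2] -> levels [5 5 3]
Step 4: flows [0=1,1->2] -> levels [5 4 4]
Step 5: flows [0->1,1=2] -> levels [4 5 4]

Answer: 4 5 4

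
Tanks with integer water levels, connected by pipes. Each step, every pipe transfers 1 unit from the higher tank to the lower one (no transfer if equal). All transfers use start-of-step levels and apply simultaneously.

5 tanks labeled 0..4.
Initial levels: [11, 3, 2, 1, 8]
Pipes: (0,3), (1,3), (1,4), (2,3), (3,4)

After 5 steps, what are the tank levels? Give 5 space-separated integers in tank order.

Step 1: flows [0->3,1->3,4->1,2->3,4->3] -> levels [10 3 1 5 6]
Step 2: flows [0->3,3->1,4->1,3->2,4->3] -> levels [9 5 2 5 4]
Step 3: flows [0->3,1=3,1->4,3->2,3->4] -> levels [8 4 3 4 6]
Step 4: flows [0->3,1=3,4->1,3->2,4->3] -> levels [7 5 4 5 4]
Step 5: flows [0->3,1=3,1->4,3->2,3->4] -> levels [6 4 5 4 6]

Answer: 6 4 5 4 6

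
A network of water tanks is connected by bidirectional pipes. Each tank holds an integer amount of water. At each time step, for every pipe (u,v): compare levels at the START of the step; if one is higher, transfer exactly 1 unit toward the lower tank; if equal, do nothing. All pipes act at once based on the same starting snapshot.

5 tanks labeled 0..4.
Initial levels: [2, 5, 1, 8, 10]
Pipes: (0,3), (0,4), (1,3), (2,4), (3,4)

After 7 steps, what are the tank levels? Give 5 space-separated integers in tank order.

Step 1: flows [3->0,4->0,3->1,4->2,4->3] -> levels [4 6 2 7 7]
Step 2: flows [3->0,4->0,3->1,4->2,3=4] -> levels [6 7 3 5 5]
Step 3: flows [0->3,0->4,1->3,4->2,3=4] -> levels [4 6 4 7 5]
Step 4: flows [3->0,4->0,3->1,4->2,3->4] -> levels [6 7 5 4 4]
Step 5: flows [0->3,0->4,1->3,2->4,3=4] -> levels [4 6 4 6 6]
Step 6: flows [3->0,4->0,1=3,4->2,3=4] -> levels [6 6 5 5 4]
Step 7: flows [0->3,0->4,1->3,2->4,3->4] -> levels [4 5 4 6 7]

Answer: 4 5 4 6 7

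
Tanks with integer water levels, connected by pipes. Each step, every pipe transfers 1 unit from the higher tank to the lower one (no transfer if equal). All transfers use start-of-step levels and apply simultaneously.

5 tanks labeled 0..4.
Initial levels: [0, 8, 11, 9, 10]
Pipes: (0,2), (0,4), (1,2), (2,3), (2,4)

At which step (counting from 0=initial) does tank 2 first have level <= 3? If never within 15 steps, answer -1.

Step 1: flows [2->0,4->0,2->1,2->3,2->4] -> levels [2 9 7 10 10]
Step 2: flows [2->0,4->0,1->2,3->2,4->2] -> levels [4 8 9 9 8]
Step 3: flows [2->0,4->0,2->1,2=3,2->4] -> levels [6 9 6 9 8]
Step 4: flows [0=2,4->0,1->2,3->2,4->2] -> levels [7 8 9 8 6]
Step 5: flows [2->0,0->4,2->1,2->3,2->4] -> levels [7 9 5 9 8]
Step 6: flows [0->2,4->0,1->2,3->2,4->2] -> levels [7 8 9 8 6]
  -> period-2 cycle (repeats step 4); tank 2 never drops to <=3
Tank 2 never reaches <=3 within 15 steps

Answer: -1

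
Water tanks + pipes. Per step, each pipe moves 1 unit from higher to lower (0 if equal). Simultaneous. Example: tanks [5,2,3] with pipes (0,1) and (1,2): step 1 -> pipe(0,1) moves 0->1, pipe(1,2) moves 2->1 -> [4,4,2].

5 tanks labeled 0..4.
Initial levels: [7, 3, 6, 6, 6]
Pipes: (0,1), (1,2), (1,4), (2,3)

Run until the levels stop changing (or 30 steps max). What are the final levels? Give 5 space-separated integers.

Step 1: flows [0->1,2->1,4->1,2=3] -> levels [6 6 5 6 5]
Step 2: flows [0=1,1->2,1->4,3->2] -> levels [6 4 7 5 6]
Step 3: flows [0->1,2->1,4->1,2->3] -> levels [5 7 5 6 5]
Step 4: flows [1->0,1->2,1->4,3->2] -> levels [6 4 7 5 6]
  -> period-2 cycle: step 4 state = step 2 state; never stabilizes
  -> state at step 30: (30-2) mod 2 = 0, same as step 2 -> [6 4 7 5 6]

Answer: 6 4 7 5 6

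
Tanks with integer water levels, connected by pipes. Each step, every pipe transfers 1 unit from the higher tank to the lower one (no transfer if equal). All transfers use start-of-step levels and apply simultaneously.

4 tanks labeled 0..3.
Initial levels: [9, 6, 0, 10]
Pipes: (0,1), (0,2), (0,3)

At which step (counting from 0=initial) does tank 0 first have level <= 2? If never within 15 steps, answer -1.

Answer: -1

Derivation:
Step 1: flows [0->1,0->2,3->0] -> levels [8 7 1 9]
Step 2: flows [0->1,0->2,3->0] -> levels [7 8 2 8]
Step 3: flows [1->0,0->2,3->0] -> levels [8 7 3 7]
Step 4: flows [0->1,0->2,0->3] -> levels [5 8 4 8]
Step 5: flows [1->0,0->2,3->0] -> levels [6 7 5 7]
Step 6: flows [1->0,0->2,3->0] -> levels [7 6 6 6]
Step 7: flows [0->1,0->2,0->3] -> levels [4 7 7 7]
Step 8: flows [1->0,2->0,3->0] -> levels [7 6 6 6]
  -> period-2 cycle (repeats step 6); tank 0 never drops to <=2
Tank 0 never reaches <=2 within 15 steps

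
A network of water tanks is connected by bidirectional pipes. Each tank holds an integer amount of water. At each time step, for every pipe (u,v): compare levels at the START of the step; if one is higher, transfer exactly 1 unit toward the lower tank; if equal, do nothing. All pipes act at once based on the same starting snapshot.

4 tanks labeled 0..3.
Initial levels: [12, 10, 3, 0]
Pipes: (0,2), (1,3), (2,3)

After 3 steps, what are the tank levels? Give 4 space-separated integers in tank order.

Step 1: flows [0->2,1->3,2->3] -> levels [11 9 3 2]
Step 2: flows [0->2,1->3,2->3] -> levels [10 8 3 4]
Step 3: flows [0->2,1->3,3->2] -> levels [9 7 5 4]

Answer: 9 7 5 4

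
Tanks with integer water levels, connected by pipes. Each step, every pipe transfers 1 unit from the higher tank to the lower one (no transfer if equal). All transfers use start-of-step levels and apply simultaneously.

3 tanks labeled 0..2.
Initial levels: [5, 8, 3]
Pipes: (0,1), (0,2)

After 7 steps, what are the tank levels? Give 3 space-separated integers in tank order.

Answer: 6 5 5

Derivation:
Step 1: flows [1->0,0->2] -> levels [5 7 4]
Step 2: flows [1->0,0->2] -> levels [5 6 5]
Step 3: flows [1->0,0=2] -> levels [6 5 5]
Step 4: flows [0->1,0->2] -> levels [4 6 6]
Step 5: flows [1->0,2->0] -> levels [6 5 5]
  -> period-2 cycle: step 5 state = step 3 state
  -> state at step 7: (7-3) mod 2 = 0, same as step 3 -> [6 5 5]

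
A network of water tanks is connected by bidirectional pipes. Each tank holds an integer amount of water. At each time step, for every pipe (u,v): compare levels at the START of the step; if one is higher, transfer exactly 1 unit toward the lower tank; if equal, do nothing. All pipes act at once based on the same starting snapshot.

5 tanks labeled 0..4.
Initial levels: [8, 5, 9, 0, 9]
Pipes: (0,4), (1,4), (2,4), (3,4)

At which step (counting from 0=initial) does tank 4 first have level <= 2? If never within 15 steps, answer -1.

Answer: -1

Derivation:
Step 1: flows [4->0,4->1,2=4,4->3] -> levels [9 6 9 1 6]
Step 2: flows [0->4,1=4,2->4,4->3] -> levels [8 6 8 2 7]
Step 3: flows [0->4,4->1,2->4,4->3] -> levels [7 7 7 3 7]
Step 4: flows [0=4,1=4,2=4,4->3] -> levels [7 7 7 4 6]
Step 5: flows [0->4,1->4,2->4,4->3] -> levels [6 6 6 5 8]
Step 6: flows [4->0,4->1,4->2,4->3] -> levels [7 7 7 6 4]
Step 7: flows [0->4,1->4,2->4,3->4] -> levels [6 6 6 5 8]
  -> period-2 cycle (repeats step 5); tank 4 never drops to <=2
Tank 4 never reaches <=2 within 15 steps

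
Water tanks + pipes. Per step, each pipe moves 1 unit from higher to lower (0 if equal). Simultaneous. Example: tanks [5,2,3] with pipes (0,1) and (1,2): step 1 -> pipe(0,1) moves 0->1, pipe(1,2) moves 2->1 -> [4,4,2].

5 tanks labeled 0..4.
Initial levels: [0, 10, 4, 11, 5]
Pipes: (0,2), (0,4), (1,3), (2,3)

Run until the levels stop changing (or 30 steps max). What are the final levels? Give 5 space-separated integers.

Answer: 7 7 6 5 5

Derivation:
Step 1: flows [2->0,4->0,3->1,3->2] -> levels [2 11 4 9 4]
Step 2: flows [2->0,4->0,1->3,3->2] -> levels [4 10 4 9 3]
Step 3: flows [0=2,0->4,1->3,3->2] -> levels [3 9 5 9 4]
Step 4: flows [2->0,4->0,1=3,3->2] -> levels [5 9 5 8 3]
Step 5: flows [0=2,0->4,1->3,3->2] -> levels [4 8 6 8 4]
Step 6: flows [2->0,0=4,1=3,3->2] -> levels [5 8 6 7 4]
Step 7: flows [2->0,0->4,1->3,3->2] -> levels [5 7 6 7 5]
Step 8: flows [2->0,0=4,1=3,3->2] -> levels [6 7 6 6 5]
Step 9: flows [0=2,0->4,1->3,2=3] -> levels [5 6 6 7 6]
Step 10: flows [2->0,4->0,3->1,3->2] -> levels [7 7 6 5 5]
Step 11: flows [0->2,0->4,1->3,2->3] -> levels [5 6 6 7 6]
  -> period-2 cycle: step 11 state = step 9 state; never stabilizes
  -> state at step 30: (30-9) mod 2 = 1, same as step 10 -> [7 7 6 5 5]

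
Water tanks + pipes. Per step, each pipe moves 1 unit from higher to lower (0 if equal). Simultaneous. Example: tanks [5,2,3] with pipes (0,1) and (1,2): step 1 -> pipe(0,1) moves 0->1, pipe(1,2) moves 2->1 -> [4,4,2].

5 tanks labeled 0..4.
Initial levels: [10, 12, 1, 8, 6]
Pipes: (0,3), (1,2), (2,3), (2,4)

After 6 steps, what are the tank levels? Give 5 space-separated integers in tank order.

Step 1: flows [0->3,1->2,3->2,4->2] -> levels [9 11 4 8 5]
Step 2: flows [0->3,1->2,3->2,4->2] -> levels [8 10 7 8 4]
Step 3: flows [0=3,1->2,3->2,2->4] -> levels [8 9 8 7 5]
Step 4: flows [0->3,1->2,2->3,2->4] -> levels [7 8 7 9 6]
Step 5: flows [3->0,1->2,3->2,2->4] -> levels [8 7 8 7 7]
Step 6: flows [0->3,2->1,2->3,2->4] -> levels [7 8 5 9 8]

Answer: 7 8 5 9 8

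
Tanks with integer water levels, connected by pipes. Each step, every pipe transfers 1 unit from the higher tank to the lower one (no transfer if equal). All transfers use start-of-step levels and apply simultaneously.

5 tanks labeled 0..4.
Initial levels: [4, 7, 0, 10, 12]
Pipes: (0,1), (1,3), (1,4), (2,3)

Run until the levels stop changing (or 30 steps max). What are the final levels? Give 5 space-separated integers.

Answer: 7 8 6 5 7

Derivation:
Step 1: flows [1->0,3->1,4->1,3->2] -> levels [5 8 1 8 11]
Step 2: flows [1->0,1=3,4->1,3->2] -> levels [6 8 2 7 10]
Step 3: flows [1->0,1->3,4->1,3->2] -> levels [7 7 3 7 9]
Step 4: flows [0=1,1=3,4->1,3->2] -> levels [7 8 4 6 8]
Step 5: flows [1->0,1->3,1=4,3->2] -> levels [8 6 5 6 8]
Step 6: flows [0->1,1=3,4->1,3->2] -> levels [7 8 6 5 7]
Step 7: flows [1->0,1->3,1->4,2->3] -> levels [8 5 5 7 8]
Step 8: flows [0->1,3->1,4->1,3->2] -> levels [7 8 6 5 7]
  -> period-2 cycle: step 8 state = step 6 state; never stabilizes
  -> state at step 30: (30-6) mod 2 = 0, same as step 6 -> [7 8 6 5 7]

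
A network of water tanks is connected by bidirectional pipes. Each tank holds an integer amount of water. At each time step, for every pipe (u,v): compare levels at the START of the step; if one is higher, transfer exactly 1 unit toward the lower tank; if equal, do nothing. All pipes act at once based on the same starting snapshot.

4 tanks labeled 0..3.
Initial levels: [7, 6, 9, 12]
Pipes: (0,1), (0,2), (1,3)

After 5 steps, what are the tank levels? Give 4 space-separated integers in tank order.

Answer: 7 10 8 9

Derivation:
Step 1: flows [0->1,2->0,3->1] -> levels [7 8 8 11]
Step 2: flows [1->0,2->0,3->1] -> levels [9 8 7 10]
Step 3: flows [0->1,0->2,3->1] -> levels [7 10 8 9]
Step 4: flows [1->0,2->0,1->3] -> levels [9 8 7 10]
  -> period-2 cycle: step 4 state = step 2 state
  -> state at step 5: (5-2) mod 2 = 1, same as step 3 -> [7 10 8 9]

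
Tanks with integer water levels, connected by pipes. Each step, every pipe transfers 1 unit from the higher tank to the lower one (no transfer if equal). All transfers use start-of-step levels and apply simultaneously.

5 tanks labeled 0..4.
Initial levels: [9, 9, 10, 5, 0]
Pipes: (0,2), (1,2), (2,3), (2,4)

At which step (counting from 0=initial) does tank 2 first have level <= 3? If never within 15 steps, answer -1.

Answer: -1

Derivation:
Step 1: flows [2->0,2->1,2->3,2->4] -> levels [10 10 6 6 1]
Step 2: flows [0->2,1->2,2=3,2->4] -> levels [9 9 7 6 2]
Step 3: flows [0->2,1->2,2->3,2->4] -> levels [8 8 7 7 3]
Step 4: flows [0->2,1->2,2=3,2->4] -> levels [7 7 8 7 4]
Step 5: flows [2->0,2->1,2->3,2->4] -> levels [8 8 4 8 5]
Step 6: flows [0->2,1->2,3->2,4->2] -> levels [7 7 8 7 4]
  -> period-2 cycle (repeats step 4); tank 2 never drops to <=3
Tank 2 never reaches <=3 within 15 steps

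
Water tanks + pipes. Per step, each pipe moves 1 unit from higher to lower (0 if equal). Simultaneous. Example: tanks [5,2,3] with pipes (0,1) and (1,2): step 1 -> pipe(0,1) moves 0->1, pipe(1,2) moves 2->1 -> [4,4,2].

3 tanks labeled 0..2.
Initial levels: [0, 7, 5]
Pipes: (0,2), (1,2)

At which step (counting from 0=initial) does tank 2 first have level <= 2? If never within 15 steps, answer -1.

Step 1: flows [2->0,1->2] -> levels [1 6 5]
Step 2: flows [2->0,1->2] -> levels [2 5 5]
Step 3: flows [2->0,1=2] -> levels [3 5 4]
Step 4: flows [2->0,1->2] -> levels [4 4 4]
Step 5: flows [0=2,1=2] -> levels [4 4 4]
  -> stable; tank 2 stays at 4 > 2
Tank 2 never reaches <=2 within 15 steps

Answer: -1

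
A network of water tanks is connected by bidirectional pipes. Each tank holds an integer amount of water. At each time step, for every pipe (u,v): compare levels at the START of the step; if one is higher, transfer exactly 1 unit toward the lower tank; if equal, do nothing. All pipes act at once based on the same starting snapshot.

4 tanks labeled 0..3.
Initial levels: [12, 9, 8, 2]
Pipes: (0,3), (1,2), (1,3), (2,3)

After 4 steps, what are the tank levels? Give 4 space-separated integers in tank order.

Answer: 8 8 6 9

Derivation:
Step 1: flows [0->3,1->2,1->3,2->3] -> levels [11 7 8 5]
Step 2: flows [0->3,2->1,1->3,2->3] -> levels [10 7 6 8]
Step 3: flows [0->3,1->2,3->1,3->2] -> levels [9 7 8 7]
Step 4: flows [0->3,2->1,1=3,2->3] -> levels [8 8 6 9]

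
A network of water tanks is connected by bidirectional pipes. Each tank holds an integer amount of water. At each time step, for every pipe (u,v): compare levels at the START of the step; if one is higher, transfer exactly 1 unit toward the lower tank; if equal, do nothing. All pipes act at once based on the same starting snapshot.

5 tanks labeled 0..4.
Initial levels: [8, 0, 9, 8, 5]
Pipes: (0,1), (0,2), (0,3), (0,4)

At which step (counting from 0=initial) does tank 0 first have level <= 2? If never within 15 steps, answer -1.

Answer: -1

Derivation:
Step 1: flows [0->1,2->0,0=3,0->4] -> levels [7 1 8 8 6]
Step 2: flows [0->1,2->0,3->0,0->4] -> levels [7 2 7 7 7]
Step 3: flows [0->1,0=2,0=3,0=4] -> levels [6 3 7 7 7]
Step 4: flows [0->1,2->0,3->0,4->0] -> levels [8 4 6 6 6]
Step 5: flows [0->1,0->2,0->3,0->4] -> levels [4 5 7 7 7]
Step 6: flows [1->0,2->0,3->0,4->0] -> levels [8 4 6 6 6]
  -> period-2 cycle (repeats step 4); tank 0 never drops to <=2
Tank 0 never reaches <=2 within 15 steps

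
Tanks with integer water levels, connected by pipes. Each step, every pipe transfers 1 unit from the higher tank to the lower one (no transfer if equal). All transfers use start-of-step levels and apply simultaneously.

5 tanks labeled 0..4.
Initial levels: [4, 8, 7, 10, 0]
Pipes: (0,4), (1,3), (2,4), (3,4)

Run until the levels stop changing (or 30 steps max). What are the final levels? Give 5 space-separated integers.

Answer: 6 6 6 7 4

Derivation:
Step 1: flows [0->4,3->1,2->4,3->4] -> levels [3 9 6 8 3]
Step 2: flows [0=4,1->3,2->4,3->4] -> levels [3 8 5 8 5]
Step 3: flows [4->0,1=3,2=4,3->4] -> levels [4 8 5 7 5]
Step 4: flows [4->0,1->3,2=4,3->4] -> levels [5 7 5 7 5]
Step 5: flows [0=4,1=3,2=4,3->4] -> levels [5 7 5 6 6]
Step 6: flows [4->0,1->3,4->2,3=4] -> levels [6 6 6 7 4]
Step 7: flows [0->4,3->1,2->4,3->4] -> levels [5 7 5 5 7]
Step 8: flows [4->0,1->3,4->2,4->3] -> levels [6 6 6 7 4]
  -> period-2 cycle: step 8 state = step 6 state; never stabilizes
  -> state at step 30: (30-6) mod 2 = 0, same as step 6 -> [6 6 6 7 4]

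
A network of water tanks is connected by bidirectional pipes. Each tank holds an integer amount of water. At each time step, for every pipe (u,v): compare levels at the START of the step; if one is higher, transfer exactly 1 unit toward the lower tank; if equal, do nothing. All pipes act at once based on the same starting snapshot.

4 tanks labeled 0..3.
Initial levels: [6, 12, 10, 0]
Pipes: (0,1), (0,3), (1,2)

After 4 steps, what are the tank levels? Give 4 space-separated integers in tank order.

Answer: 6 9 9 4

Derivation:
Step 1: flows [1->0,0->3,1->2] -> levels [6 10 11 1]
Step 2: flows [1->0,0->3,2->1] -> levels [6 10 10 2]
Step 3: flows [1->0,0->3,1=2] -> levels [6 9 10 3]
Step 4: flows [1->0,0->3,2->1] -> levels [6 9 9 4]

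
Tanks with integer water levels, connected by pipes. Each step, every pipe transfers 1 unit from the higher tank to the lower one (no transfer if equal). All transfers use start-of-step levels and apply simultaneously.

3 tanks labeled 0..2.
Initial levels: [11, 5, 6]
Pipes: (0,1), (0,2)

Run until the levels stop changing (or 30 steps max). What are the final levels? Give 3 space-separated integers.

Step 1: flows [0->1,0->2] -> levels [9 6 7]
Step 2: flows [0->1,0->2] -> levels [7 7 8]
Step 3: flows [0=1,2->0] -> levels [8 7 7]
Step 4: flows [0->1,0->2] -> levels [6 8 8]
Step 5: flows [1->0,2->0] -> levels [8 7 7]
  -> period-2 cycle: step 5 state = step 3 state; never stabilizes
  -> state at step 30: (30-3) mod 2 = 1, same as step 4 -> [6 8 8]

Answer: 6 8 8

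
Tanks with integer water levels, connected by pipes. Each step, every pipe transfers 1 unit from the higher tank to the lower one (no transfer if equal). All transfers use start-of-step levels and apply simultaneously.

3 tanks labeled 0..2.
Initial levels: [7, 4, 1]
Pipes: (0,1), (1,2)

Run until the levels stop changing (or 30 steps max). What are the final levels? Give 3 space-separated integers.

Answer: 4 4 4

Derivation:
Step 1: flows [0->1,1->2] -> levels [6 4 2]
Step 2: flows [0->1,1->2] -> levels [5 4 3]
Step 3: flows [0->1,1->2] -> levels [4 4 4]
Step 4: flows [0=1,1=2] -> levels [4 4 4]
  -> stable (no change)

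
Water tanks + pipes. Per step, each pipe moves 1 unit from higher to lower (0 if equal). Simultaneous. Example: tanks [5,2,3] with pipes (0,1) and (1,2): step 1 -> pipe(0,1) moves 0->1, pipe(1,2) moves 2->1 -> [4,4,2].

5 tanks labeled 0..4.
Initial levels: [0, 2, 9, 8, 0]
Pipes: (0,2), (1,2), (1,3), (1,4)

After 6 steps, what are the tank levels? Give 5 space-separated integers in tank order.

Step 1: flows [2->0,2->1,3->1,1->4] -> levels [1 3 7 7 1]
Step 2: flows [2->0,2->1,3->1,1->4] -> levels [2 4 5 6 2]
Step 3: flows [2->0,2->1,3->1,1->4] -> levels [3 5 3 5 3]
Step 4: flows [0=2,1->2,1=3,1->4] -> levels [3 3 4 5 4]
Step 5: flows [2->0,2->1,3->1,4->1] -> levels [4 6 2 4 3]
Step 6: flows [0->2,1->2,1->3,1->4] -> levels [3 3 4 5 4]

Answer: 3 3 4 5 4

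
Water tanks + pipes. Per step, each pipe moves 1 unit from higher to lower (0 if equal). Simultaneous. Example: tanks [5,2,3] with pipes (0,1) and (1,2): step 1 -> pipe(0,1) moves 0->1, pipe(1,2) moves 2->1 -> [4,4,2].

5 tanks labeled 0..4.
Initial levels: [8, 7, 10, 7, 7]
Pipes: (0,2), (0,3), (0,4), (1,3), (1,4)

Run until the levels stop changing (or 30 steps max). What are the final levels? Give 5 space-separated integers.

Answer: 10 9 8 6 6

Derivation:
Step 1: flows [2->0,0->3,0->4,1=3,1=4] -> levels [7 7 9 8 8]
Step 2: flows [2->0,3->0,4->0,3->1,4->1] -> levels [10 9 8 6 6]
Step 3: flows [0->2,0->3,0->4,1->3,1->4] -> levels [7 7 9 8 8]
  -> period-2 cycle: step 3 state = step 1 state; never stabilizes
  -> state at step 30: (30-1) mod 2 = 1, same as step 2 -> [10 9 8 6 6]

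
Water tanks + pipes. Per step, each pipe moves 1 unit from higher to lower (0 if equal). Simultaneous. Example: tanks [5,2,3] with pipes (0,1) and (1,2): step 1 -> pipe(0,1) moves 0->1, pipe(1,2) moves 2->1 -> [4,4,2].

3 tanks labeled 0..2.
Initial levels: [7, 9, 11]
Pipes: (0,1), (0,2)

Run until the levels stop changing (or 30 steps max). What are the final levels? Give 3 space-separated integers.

Answer: 9 9 9

Derivation:
Step 1: flows [1->0,2->0] -> levels [9 8 10]
Step 2: flows [0->1,2->0] -> levels [9 9 9]
Step 3: flows [0=1,0=2] -> levels [9 9 9]
  -> stable (no change)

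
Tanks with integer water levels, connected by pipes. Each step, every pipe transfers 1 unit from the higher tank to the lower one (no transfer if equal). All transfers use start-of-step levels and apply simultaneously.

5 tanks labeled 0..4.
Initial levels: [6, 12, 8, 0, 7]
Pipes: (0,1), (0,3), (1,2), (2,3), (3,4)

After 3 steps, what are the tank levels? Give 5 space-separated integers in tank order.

Step 1: flows [1->0,0->3,1->2,2->3,4->3] -> levels [6 10 8 3 6]
Step 2: flows [1->0,0->3,1->2,2->3,4->3] -> levels [6 8 8 6 5]
Step 3: flows [1->0,0=3,1=2,2->3,3->4] -> levels [7 7 7 6 6]

Answer: 7 7 7 6 6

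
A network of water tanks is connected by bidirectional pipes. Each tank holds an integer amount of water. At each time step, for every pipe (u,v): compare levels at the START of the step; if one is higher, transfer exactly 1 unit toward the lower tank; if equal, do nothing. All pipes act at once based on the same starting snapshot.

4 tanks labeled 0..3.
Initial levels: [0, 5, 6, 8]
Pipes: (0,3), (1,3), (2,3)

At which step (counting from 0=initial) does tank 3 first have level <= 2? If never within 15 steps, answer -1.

Step 1: flows [3->0,3->1,3->2] -> levels [1 6 7 5]
Step 2: flows [3->0,1->3,2->3] -> levels [2 5 6 6]
Step 3: flows [3->0,3->1,2=3] -> levels [3 6 6 4]
Step 4: flows [3->0,1->3,2->3] -> levels [4 5 5 5]
Step 5: flows [3->0,1=3,2=3] -> levels [5 5 5 4]
Step 6: flows [0->3,1->3,2->3] -> levels [4 4 4 7]
Step 7: flows [3->0,3->1,3->2] -> levels [5 5 5 4]
  -> period-2 cycle (repeats step 5); tank 3 never drops to <=2
Tank 3 never reaches <=2 within 15 steps

Answer: -1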